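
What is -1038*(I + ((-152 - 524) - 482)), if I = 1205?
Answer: -48786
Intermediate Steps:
-1038*(I + ((-152 - 524) - 482)) = -1038*(1205 + ((-152 - 524) - 482)) = -1038*(1205 + (-676 - 482)) = -1038*(1205 - 1158) = -1038*47 = -48786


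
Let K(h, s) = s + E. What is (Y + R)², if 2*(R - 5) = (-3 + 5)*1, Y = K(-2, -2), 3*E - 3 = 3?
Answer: 36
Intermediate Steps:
E = 2 (E = 1 + (⅓)*3 = 1 + 1 = 2)
K(h, s) = 2 + s (K(h, s) = s + 2 = 2 + s)
Y = 0 (Y = 2 - 2 = 0)
R = 6 (R = 5 + ((-3 + 5)*1)/2 = 5 + (2*1)/2 = 5 + (½)*2 = 5 + 1 = 6)
(Y + R)² = (0 + 6)² = 6² = 36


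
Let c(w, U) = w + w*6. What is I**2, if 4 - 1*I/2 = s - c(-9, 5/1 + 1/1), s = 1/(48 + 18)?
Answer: 15171025/1089 ≈ 13931.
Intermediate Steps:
c(w, U) = 7*w (c(w, U) = w + 6*w = 7*w)
s = 1/66 ≈ 0.015152
I = -3895/33 (I = 8 - 2*(1/66 - 7*(-9)) = 8 - 2*(1/66 - 1*(-63)) = 8 - 2*(1/66 + 63) = 8 - 2*4159/66 = 8 - 4159/33 = -3895/33 ≈ -118.03)
I**2 = (-3895/33)**2 = 15171025/1089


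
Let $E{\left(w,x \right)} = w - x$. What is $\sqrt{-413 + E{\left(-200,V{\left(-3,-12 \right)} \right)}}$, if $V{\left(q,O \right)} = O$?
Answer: $i \sqrt{601} \approx 24.515 i$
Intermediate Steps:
$\sqrt{-413 + E{\left(-200,V{\left(-3,-12 \right)} \right)}} = \sqrt{-413 - 188} = \sqrt{-601} = i \sqrt{601}$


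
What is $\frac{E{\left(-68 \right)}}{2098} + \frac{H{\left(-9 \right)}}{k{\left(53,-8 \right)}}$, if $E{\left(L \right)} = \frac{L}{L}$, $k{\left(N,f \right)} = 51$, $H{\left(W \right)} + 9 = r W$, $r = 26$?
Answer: $- \frac{169921}{35666} \approx -4.7642$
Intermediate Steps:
$H{\left(W \right)} = -9 + 26 W$
$E{\left(L \right)} = 1$
$\frac{E{\left(-68 \right)}}{2098} + \frac{H{\left(-9 \right)}}{k{\left(53,-8 \right)}} = 1 \cdot \frac{1}{2098} + \frac{-9 + 26 \left(-9\right)}{51} = 1 \cdot \frac{1}{2098} + \left(-9 - 234\right) \frac{1}{51} = \frac{1}{2098} - \frac{81}{17} = - \frac{169921}{35666}$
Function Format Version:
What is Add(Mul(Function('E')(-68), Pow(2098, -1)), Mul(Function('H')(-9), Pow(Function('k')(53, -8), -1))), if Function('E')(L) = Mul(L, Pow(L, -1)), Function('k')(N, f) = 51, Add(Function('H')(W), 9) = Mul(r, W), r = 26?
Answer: Rational(-169921, 35666) ≈ -4.7642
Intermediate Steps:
Function('H')(W) = Add(-9, Mul(26, W))
Function('E')(L) = 1
Add(Mul(Function('E')(-68), Pow(2098, -1)), Mul(Function('H')(-9), Pow(Function('k')(53, -8), -1))) = Add(Mul(1, Pow(2098, -1)), Mul(Add(-9, Mul(26, -9)), Pow(51, -1))) = Add(Mul(1, Rational(1, 2098)), Mul(Add(-9, -234), Rational(1, 51))) = Add(Rational(1, 2098), Mul(-243, Rational(1, 51))) = Add(Rational(1, 2098), Rational(-81, 17)) = Rational(-169921, 35666)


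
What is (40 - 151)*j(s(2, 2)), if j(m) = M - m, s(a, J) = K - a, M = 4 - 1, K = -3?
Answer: -888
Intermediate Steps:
M = 3
s(a, J) = -3 - a
j(m) = 3 - m
(40 - 151)*j(s(2, 2)) = (40 - 151)*(3 - (-3 - 1*2)) = -111*(3 - (-3 - 2)) = -111*(3 - 1*(-5)) = -111*(3 + 5) = -111*8 = -888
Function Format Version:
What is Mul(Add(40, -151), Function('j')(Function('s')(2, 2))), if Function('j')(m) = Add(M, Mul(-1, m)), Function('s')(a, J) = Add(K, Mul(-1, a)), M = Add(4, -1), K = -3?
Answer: -888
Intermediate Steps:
M = 3
Function('s')(a, J) = Add(-3, Mul(-1, a))
Function('j')(m) = Add(3, Mul(-1, m))
Mul(Add(40, -151), Function('j')(Function('s')(2, 2))) = Mul(Add(40, -151), Add(3, Mul(-1, Add(-3, Mul(-1, 2))))) = Mul(-111, Add(3, Mul(-1, Add(-3, -2)))) = Mul(-111, Add(3, Mul(-1, -5))) = Mul(-111, Add(3, 5)) = Mul(-111, 8) = -888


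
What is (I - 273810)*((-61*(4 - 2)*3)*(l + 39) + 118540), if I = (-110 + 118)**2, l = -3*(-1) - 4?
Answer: -28642591472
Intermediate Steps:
l = -1 (l = 3 - 4 = -1)
I = 64 (I = 8**2 = 64)
(I - 273810)*((-61*(4 - 2)*3)*(l + 39) + 118540) = (64 - 273810)*((-61*(4 - 2)*3)*(-1 + 39) + 118540) = -273746*(-122*3*38 + 118540) = -273746*(-61*6*38 + 118540) = -273746*(-366*38 + 118540) = -273746*(-13908 + 118540) = -273746*104632 = -28642591472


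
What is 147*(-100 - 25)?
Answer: -18375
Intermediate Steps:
147*(-100 - 25) = 147*(-125) = -18375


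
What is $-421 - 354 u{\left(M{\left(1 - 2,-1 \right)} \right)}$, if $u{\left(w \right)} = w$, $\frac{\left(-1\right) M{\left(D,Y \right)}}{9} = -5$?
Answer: $-16351$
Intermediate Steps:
$M{\left(D,Y \right)} = 45$ ($M{\left(D,Y \right)} = \left(-9\right) \left(-5\right) = 45$)
$-421 - 354 u{\left(M{\left(1 - 2,-1 \right)} \right)} = -421 - 15930 = -16351$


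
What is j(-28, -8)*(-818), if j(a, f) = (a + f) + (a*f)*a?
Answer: 5159944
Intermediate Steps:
j(a, f) = a + f + f*a² (j(a, f) = (a + f) + f*a² = a + f + f*a²)
j(-28, -8)*(-818) = (-28 - 8 - 8*(-28)²)*(-818) = (-28 - 8 - 8*784)*(-818) = (-28 - 8 - 6272)*(-818) = -6308*(-818) = 5159944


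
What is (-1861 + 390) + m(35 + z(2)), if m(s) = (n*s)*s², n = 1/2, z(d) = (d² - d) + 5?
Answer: 35573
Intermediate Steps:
z(d) = 5 + d² - d
n = ½ ≈ 0.50000
m(s) = s³/2 (m(s) = (s/2)*s² = s³/2)
(-1861 + 390) + m(35 + z(2)) = (-1861 + 390) + (35 + (5 + 2² - 1*2))³/2 = -1471 + (35 + (5 + 4 - 2))³/2 = -1471 + (35 + 7)³/2 = -1471 + (½)*42³ = -1471 + (½)*74088 = -1471 + 37044 = 35573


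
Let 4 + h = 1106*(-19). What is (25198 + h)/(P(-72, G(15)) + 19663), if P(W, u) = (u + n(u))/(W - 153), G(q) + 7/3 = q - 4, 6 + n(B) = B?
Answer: 2821500/13272491 ≈ 0.21258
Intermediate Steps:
n(B) = -6 + B
h = -21018 (h = -4 + 1106*(-19) = -4 - 21014 = -21018)
G(q) = -19/3 + q (G(q) = -7/3 + (q - 4) = -7/3 + (-4 + q) = -19/3 + q)
P(W, u) = (-6 + 2*u)/(-153 + W) (P(W, u) = (u + (-6 + u))/(W - 153) = (-6 + 2*u)/(-153 + W))
(25198 + h)/(P(-72, G(15)) + 19663) = (25198 - 21018)/(2*(-3 + (-19/3 + 15))/(-153 - 72) + 19663) = 4180/(2*(-3 + 26/3)/(-225) + 19663) = 4180/(2*(-1/225)*(17/3) + 19663) = 4180/(-34/675 + 19663) = 4180/(13272491/675) = 4180*(675/13272491) = 2821500/13272491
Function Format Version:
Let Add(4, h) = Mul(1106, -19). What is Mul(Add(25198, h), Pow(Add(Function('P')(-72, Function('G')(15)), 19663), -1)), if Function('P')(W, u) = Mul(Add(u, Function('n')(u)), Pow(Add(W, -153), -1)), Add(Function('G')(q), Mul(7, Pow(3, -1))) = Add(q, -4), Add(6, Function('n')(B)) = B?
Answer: Rational(2821500, 13272491) ≈ 0.21258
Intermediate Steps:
Function('n')(B) = Add(-6, B)
h = -21018 (h = Add(-4, Mul(1106, -19)) = Add(-4, -21014) = -21018)
Function('G')(q) = Add(Rational(-19, 3), q) (Function('G')(q) = Add(Rational(-7, 3), Add(q, -4)) = Add(Rational(-7, 3), Add(-4, q)) = Add(Rational(-19, 3), q))
Function('P')(W, u) = Mul(Pow(Add(-153, W), -1), Add(-6, Mul(2, u))) (Function('P')(W, u) = Mul(Add(u, Add(-6, u)), Pow(Add(W, -153), -1)) = Mul(Add(-6, Mul(2, u)), Pow(Add(-153, W), -1)) = Mul(Pow(Add(-153, W), -1), Add(-6, Mul(2, u))))
Mul(Add(25198, h), Pow(Add(Function('P')(-72, Function('G')(15)), 19663), -1)) = Mul(Add(25198, -21018), Pow(Add(Mul(2, Pow(Add(-153, -72), -1), Add(-3, Add(Rational(-19, 3), 15))), 19663), -1)) = Mul(4180, Pow(Add(Mul(2, Pow(-225, -1), Add(-3, Rational(26, 3))), 19663), -1)) = Mul(4180, Pow(Add(Mul(2, Rational(-1, 225), Rational(17, 3)), 19663), -1)) = Mul(4180, Pow(Add(Rational(-34, 675), 19663), -1)) = Mul(4180, Pow(Rational(13272491, 675), -1)) = Mul(4180, Rational(675, 13272491)) = Rational(2821500, 13272491)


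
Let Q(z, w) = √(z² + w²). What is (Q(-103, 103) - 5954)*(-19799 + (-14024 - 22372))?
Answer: 334585030 - 5788085*√2 ≈ 3.2640e+8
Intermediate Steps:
Q(z, w) = √(w² + z²)
(Q(-103, 103) - 5954)*(-19799 + (-14024 - 22372)) = (√(103² + (-103)²) - 5954)*(-19799 + (-14024 - 22372)) = (√(10609 + 10609) - 5954)*(-19799 - 36396) = (√21218 - 5954)*(-56195) = (103*√2 - 5954)*(-56195) = (-5954 + 103*√2)*(-56195) = 334585030 - 5788085*√2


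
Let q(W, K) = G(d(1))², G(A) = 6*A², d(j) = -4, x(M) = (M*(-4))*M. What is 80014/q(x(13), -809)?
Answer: 40007/4608 ≈ 8.6821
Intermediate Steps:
x(M) = -4*M² (x(M) = (-4*M)*M = -4*M²)
q(W, K) = 9216 (q(W, K) = (6*(-4)²)² = (6*16)² = 96² = 9216)
80014/q(x(13), -809) = 80014/9216 = 80014*(1/9216) = 40007/4608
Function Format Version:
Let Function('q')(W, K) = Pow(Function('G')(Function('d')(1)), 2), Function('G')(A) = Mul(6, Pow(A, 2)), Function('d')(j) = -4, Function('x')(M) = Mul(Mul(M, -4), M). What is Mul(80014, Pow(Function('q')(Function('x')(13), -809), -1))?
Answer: Rational(40007, 4608) ≈ 8.6821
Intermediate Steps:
Function('x')(M) = Mul(-4, Pow(M, 2)) (Function('x')(M) = Mul(Mul(-4, M), M) = Mul(-4, Pow(M, 2)))
Function('q')(W, K) = 9216 (Function('q')(W, K) = Pow(Mul(6, Pow(-4, 2)), 2) = Pow(Mul(6, 16), 2) = Pow(96, 2) = 9216)
Mul(80014, Pow(Function('q')(Function('x')(13), -809), -1)) = Mul(80014, Pow(9216, -1)) = Mul(80014, Rational(1, 9216)) = Rational(40007, 4608)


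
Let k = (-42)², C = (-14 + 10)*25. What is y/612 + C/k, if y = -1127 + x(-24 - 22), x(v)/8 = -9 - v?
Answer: -42419/29988 ≈ -1.4145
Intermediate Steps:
C = -100 (C = -4*25 = -100)
x(v) = -72 - 8*v (x(v) = 8*(-9 - v) = -72 - 8*v)
y = -831 (y = -1127 + (-72 - 8*(-24 - 22)) = -1127 + (-72 - 8*(-46)) = -1127 + (-72 + 368) = -1127 + 296 = -831)
k = 1764
y/612 + C/k = -831/612 - 100/1764 = -831*1/612 - 100*1/1764 = -277/204 - 25/441 = -42419/29988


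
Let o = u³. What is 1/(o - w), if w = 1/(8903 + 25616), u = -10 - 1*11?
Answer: -34519/319680460 ≈ -0.00010798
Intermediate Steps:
u = -21 (u = -10 - 11 = -21)
w = 1/34519 ≈ 2.8970e-5
o = -9261 (o = (-21)³ = -9261)
1/(o - w) = 1/(-9261 - 1*1/34519) = 1/(-9261 - 1/34519) = 1/(-319680460/34519) = -34519/319680460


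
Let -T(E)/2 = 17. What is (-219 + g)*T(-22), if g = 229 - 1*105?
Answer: 3230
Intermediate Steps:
T(E) = -34 (T(E) = -2*17 = -34)
g = 124 (g = 229 - 105 = 124)
(-219 + g)*T(-22) = (-219 + 124)*(-34) = -95*(-34) = 3230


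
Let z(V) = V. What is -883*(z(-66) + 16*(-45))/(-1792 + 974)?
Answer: -347019/409 ≈ -848.46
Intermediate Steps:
-883*(z(-66) + 16*(-45))/(-1792 + 974) = -883*(-66 + 16*(-45))/(-1792 + 974) = -883*(-66 - 720)/(-818) = -(-694038)*(-1)/818 = -883*393/409 = -347019/409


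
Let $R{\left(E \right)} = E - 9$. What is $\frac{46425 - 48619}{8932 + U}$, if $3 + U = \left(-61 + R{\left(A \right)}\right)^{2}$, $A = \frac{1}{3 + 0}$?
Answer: $- \frac{9873}{62021} \approx -0.15919$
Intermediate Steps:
$A = \frac{1}{3} \approx 0.33333$
$R{\left(E \right)} = -9 + E$
$U = \frac{43654}{9}$ ($U = -3 + \left(-61 + \left(-9 + \frac{1}{3}\right)\right)^{2} = -3 + \left(-61 - \frac{26}{3}\right)^{2} = -3 + \left(- \frac{209}{3}\right)^{2} = -3 + \frac{43681}{9} = \frac{43654}{9} \approx 4850.4$)
$\frac{46425 - 48619}{8932 + U} = \frac{46425 - 48619}{8932 + \frac{43654}{9}} = - \frac{2194}{\frac{124042}{9}} = \left(-2194\right) \frac{9}{124042} = - \frac{9873}{62021}$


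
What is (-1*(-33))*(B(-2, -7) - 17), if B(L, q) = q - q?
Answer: -561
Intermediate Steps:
B(L, q) = 0
(-1*(-33))*(B(-2, -7) - 17) = (-1*(-33))*(0 - 17) = 33*(-17) = -561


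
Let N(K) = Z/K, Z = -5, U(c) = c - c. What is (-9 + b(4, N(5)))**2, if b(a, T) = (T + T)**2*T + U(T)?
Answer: 169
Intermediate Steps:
U(c) = 0
N(K) = -5/K
b(a, T) = 4*T**3 (b(a, T) = (T + T)**2*T + 0 = (2*T)**2*T + 0 = (4*T**2)*T + 0 = 4*T**3 + 0 = 4*T**3)
(-9 + b(4, N(5)))**2 = (-9 + 4*(-5/5)**3)**2 = (-9 + 4*(-5*1/5)**3)**2 = (-9 + 4*(-1)**3)**2 = (-9 + 4*(-1))**2 = (-9 - 4)**2 = (-13)**2 = 169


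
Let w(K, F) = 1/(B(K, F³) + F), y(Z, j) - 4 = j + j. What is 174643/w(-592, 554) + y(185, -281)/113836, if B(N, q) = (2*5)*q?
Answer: 16901694598260382877/56918 ≈ 2.9695e+14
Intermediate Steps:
B(N, q) = 10*q
y(Z, j) = 4 + 2*j (y(Z, j) = 4 + (j + j) = 4 + 2*j)
w(K, F) = 1/(F + 10*F³) (w(K, F) = 1/(10*F³ + F) = 1/(F + 10*F³))
174643/w(-592, 554) + y(185, -281)/113836 = 174643/(1/(554 + 10*554³)) + (4 + 2*(-281))/113836 = 174643/(1/(554 + 10*170031464)) + (4 - 562)*(1/113836) = 174643/(1/(554 + 1700314640)) - 558*1/113836 = 174643/(1/1700315194) - 279/56918 = 174643*1700315194 - 279/56918 = 296948146425742 - 279/56918 = 16901694598260382877/56918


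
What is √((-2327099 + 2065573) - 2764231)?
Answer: I*√3025757 ≈ 1739.5*I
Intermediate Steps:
√((-2327099 + 2065573) - 2764231) = √(-261526 - 2764231) = √(-3025757) = I*√3025757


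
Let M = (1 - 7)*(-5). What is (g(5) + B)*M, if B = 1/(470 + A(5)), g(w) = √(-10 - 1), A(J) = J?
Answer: 6/95 + 30*I*√11 ≈ 0.063158 + 99.499*I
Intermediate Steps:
g(w) = I*√11 (g(w) = √(-11) = I*√11)
M = 30 (M = -6*(-5) = 30)
B = 1/475 (B = 1/(470 + 5) = 1/475 ≈ 0.0021053)
(g(5) + B)*M = (I*√11 + 1/475)*30 = (1/475 + I*√11)*30 = 6/95 + 30*I*√11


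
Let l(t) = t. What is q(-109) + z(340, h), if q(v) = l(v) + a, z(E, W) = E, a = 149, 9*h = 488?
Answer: 380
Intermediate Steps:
h = 488/9 (h = (⅑)*488 = 488/9 ≈ 54.222)
q(v) = 149 + v (q(v) = v + 149 = 149 + v)
q(-109) + z(340, h) = (149 - 109) + 340 = 40 + 340 = 380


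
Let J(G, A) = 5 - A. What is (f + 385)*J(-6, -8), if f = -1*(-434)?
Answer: 10647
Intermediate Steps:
f = 434
(f + 385)*J(-6, -8) = (434 + 385)*(5 - 1*(-8)) = 819*(5 + 8) = 819*13 = 10647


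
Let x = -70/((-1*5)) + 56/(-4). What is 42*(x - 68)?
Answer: -2856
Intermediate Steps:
x = 0 (x = -70/(-5) + 56*(-¼) = -70*(-⅕) - 14 = 14 - 14 = 0)
42*(x - 68) = 42*(0 - 68) = 42*(-68) = -2856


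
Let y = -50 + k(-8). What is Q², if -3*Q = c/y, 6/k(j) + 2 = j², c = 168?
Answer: 61504/48841 ≈ 1.2593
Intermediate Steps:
k(j) = 6/(-2 + j²)
y = -1547/31 (y = -50 + 6/(-2 + (-8)²) = -50 + 6/(-2 + 64) = -50 + 6/62 = -50 + 6*(1/62) = -50 + 3/31 = -1547/31 ≈ -49.903)
Q = 248/221 (Q = -56/(-1547/31) = -56*(-31)/1547 = -⅓*(-744/221) = 248/221 ≈ 1.1222)
Q² = (248/221)² = 61504/48841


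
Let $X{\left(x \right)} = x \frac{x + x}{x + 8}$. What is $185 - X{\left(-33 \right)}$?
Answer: $\frac{6803}{25} \approx 272.12$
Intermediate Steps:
$X{\left(x \right)} = \frac{2 x^{2}}{8 + x}$ ($X{\left(x \right)} = x \frac{2 x}{8 + x} = \frac{2 x^{2}}{8 + x}$)
$185 - X{\left(-33 \right)} = 185 - \frac{2 \left(-33\right)^{2}}{8 - 33} = 185 - 2 \cdot 1089 \frac{1}{-25} = 185 - 2 \cdot 1089 \left(- \frac{1}{25}\right) = 185 - - \frac{2178}{25} = 185 + \frac{2178}{25} = \frac{6803}{25}$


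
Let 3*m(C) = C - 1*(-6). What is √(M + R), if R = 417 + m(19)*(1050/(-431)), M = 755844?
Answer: √140480028371/431 ≈ 869.62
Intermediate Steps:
m(C) = 2 + C/3 (m(C) = (C - 1*(-6))/3 = (C + 6)/3 = (6 + C)/3 = 2 + C/3)
R = 170977/431 (R = 417 + (2 + (⅓)*19)*(1050/(-431)) = 417 + (2 + 19/3)*(1050*(-1/431)) = 417 + (25/3)*(-1050/431) = 417 - 8750/431 = 170977/431 ≈ 396.70)
√(M + R) = √(755844 + 170977/431) = √(325939741/431) = √140480028371/431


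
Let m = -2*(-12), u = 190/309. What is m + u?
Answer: 7606/309 ≈ 24.615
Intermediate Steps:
u = 190/309 (u = 190*(1/309) = 190/309 ≈ 0.61489)
m = 24
m + u = 24 + 190/309 = 7606/309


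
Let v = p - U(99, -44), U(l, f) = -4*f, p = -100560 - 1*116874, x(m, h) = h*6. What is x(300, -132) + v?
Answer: -218402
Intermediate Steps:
x(m, h) = 6*h
p = -217434 (p = -100560 - 116874 = -217434)
v = -217610 (v = -217434 - (-4)*(-44) = -217434 - 1*176 = -217434 - 176 = -217610)
x(300, -132) + v = 6*(-132) - 217610 = -792 - 217610 = -218402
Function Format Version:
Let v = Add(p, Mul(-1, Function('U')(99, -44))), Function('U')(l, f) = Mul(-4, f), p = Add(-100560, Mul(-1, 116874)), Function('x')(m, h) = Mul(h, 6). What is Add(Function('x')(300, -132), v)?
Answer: -218402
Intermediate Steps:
Function('x')(m, h) = Mul(6, h)
p = -217434 (p = Add(-100560, -116874) = -217434)
v = -217610 (v = Add(-217434, Mul(-1, Mul(-4, -44))) = Add(-217434, Mul(-1, 176)) = Add(-217434, -176) = -217610)
Add(Function('x')(300, -132), v) = Add(Mul(6, -132), -217610) = Add(-792, -217610) = -218402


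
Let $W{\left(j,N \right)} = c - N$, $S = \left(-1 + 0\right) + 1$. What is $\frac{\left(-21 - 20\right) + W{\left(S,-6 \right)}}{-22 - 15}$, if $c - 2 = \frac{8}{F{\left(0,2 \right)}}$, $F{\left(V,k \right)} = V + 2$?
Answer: $\frac{29}{37} \approx 0.78378$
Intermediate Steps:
$F{\left(V,k \right)} = 2 + V$
$S = 0$ ($S = -1 + 1 = 0$)
$c = 6$ ($c = 2 + \frac{8}{2 + 0} = 2 + \frac{8}{2} = 2 + 8 \cdot \frac{1}{2} = 2 + 4 = 6$)
$W{\left(j,N \right)} = 6 - N$
$\frac{\left(-21 - 20\right) + W{\left(S,-6 \right)}}{-22 - 15} = \frac{\left(-21 - 20\right) + \left(6 - -6\right)}{-22 - 15} = \frac{-41 + \left(6 + 6\right)}{-37} = \left(-41 + 12\right) \left(- \frac{1}{37}\right) = \left(-29\right) \left(- \frac{1}{37}\right) = \frac{29}{37}$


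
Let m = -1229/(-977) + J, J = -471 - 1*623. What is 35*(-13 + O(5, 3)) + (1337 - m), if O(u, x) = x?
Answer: 2031908/977 ≈ 2079.7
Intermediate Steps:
J = -1094 (J = -471 - 623 = -1094)
m = -1067609/977 (m = -1229/(-977) - 1094 = -1229*(-1/977) - 1094 = 1229/977 - 1094 = -1067609/977 ≈ -1092.7)
35*(-13 + O(5, 3)) + (1337 - m) = 35*(-13 + 3) + (1337 - 1*(-1067609/977)) = 35*(-10) + (1337 + 1067609/977) = -350 + 2373858/977 = 2031908/977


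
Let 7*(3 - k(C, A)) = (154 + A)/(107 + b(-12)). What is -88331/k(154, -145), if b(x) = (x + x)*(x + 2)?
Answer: -214555999/7278 ≈ -29480.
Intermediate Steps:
b(x) = 2*x*(2 + x) (b(x) = (2*x)*(2 + x) = 2*x*(2 + x))
k(C, A) = 1019/347 - A/2429 (k(C, A) = 3 - (154 + A)/(7*(107 + 2*(-12)*(2 - 12))) = 3 - (154 + A)/(7*(107 + 2*(-12)*(-10))) = 3 - (154 + A)/(7*(107 + 240)) = 3 - (154 + A)/(7*347) = 3 - (154/347 + A/347)/7 = 3 + (-22/347 - A/2429) = 1019/347 - A/2429)
-88331/k(154, -145) = -88331/(1019/347 - 1/2429*(-145)) = -88331/(1019/347 + 145/2429) = -88331/7278/2429 = -88331*2429/7278 = -214555999/7278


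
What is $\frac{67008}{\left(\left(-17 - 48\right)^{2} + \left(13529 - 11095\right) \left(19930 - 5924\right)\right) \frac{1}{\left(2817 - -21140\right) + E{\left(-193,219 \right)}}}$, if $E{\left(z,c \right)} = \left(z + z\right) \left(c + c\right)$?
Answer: $- \frac{3241199296}{11364943} \approx -285.19$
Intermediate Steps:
$E{\left(z,c \right)} = 4 c z$ ($E{\left(z,c \right)} = 2 z 2 c = 4 c z$)
$\frac{67008}{\left(\left(-17 - 48\right)^{2} + \left(13529 - 11095\right) \left(19930 - 5924\right)\right) \frac{1}{\left(2817 - -21140\right) + E{\left(-193,219 \right)}}} = \frac{67008}{\left(\left(-17 - 48\right)^{2} + \left(13529 - 11095\right) \left(19930 - 5924\right)\right) \frac{1}{\left(2817 - -21140\right) + 4 \cdot 219 \left(-193\right)}} = \frac{67008}{\left(\left(-65\right)^{2} + 2434 \cdot 14006\right) \frac{1}{\left(2817 + 21140\right) - 169068}} = \frac{67008}{\left(4225 + 34090604\right) \frac{1}{23957 - 169068}} = \frac{67008}{34094829 \frac{1}{-145111}} = \frac{67008}{34094829 \left(- \frac{1}{145111}\right)} = \frac{67008}{- \frac{34094829}{145111}} = 67008 \left(- \frac{145111}{34094829}\right) = - \frac{3241199296}{11364943}$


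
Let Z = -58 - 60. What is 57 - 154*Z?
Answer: 18229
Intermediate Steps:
Z = -118
57 - 154*Z = 57 - 154*(-118) = 57 + 18172 = 18229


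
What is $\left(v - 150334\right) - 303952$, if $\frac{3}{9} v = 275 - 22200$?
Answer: $-520061$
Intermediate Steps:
$v = -65775$ ($v = 3 \left(275 - 22200\right) = 3 \left(-21925\right) = -65775$)
$\left(v - 150334\right) - 303952 = \left(-65775 - 150334\right) - 303952 = -216109 - 303952 = -520061$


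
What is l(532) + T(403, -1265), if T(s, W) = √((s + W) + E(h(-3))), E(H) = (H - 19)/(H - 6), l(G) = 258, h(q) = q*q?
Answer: 258 + 2*I*√1947/3 ≈ 258.0 + 29.417*I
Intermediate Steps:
h(q) = q²
E(H) = (-19 + H)/(-6 + H)
T(s, W) = √(-10/3 + W + s) (T(s, W) = √((s + W) + (-19 + (-3)²)/(-6 + (-3)²)) = √((W + s) + (-19 + 9)/(-6 + 9)) = √((W + s) - 10/3) = √(-10/3 + W + s))
l(532) + T(403, -1265) = 258 + √(-30 + 9*(-1265) + 9*403)/3 = 258 + √(-30 - 11385 + 3627)/3 = 258 + √(-7788)/3 = 258 + (2*I*√1947)/3 = 258 + 2*I*√1947/3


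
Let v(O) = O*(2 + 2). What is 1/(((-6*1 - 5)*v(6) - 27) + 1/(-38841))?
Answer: -38841/11302732 ≈ -0.0034364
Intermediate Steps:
v(O) = 4*O (v(O) = O*4 = 4*O)
1/(((-6*1 - 5)*v(6) - 27) + 1/(-38841)) = 1/(((-6*1 - 5)*(4*6) - 27) + 1/(-38841)) = 1/(((-6 - 5)*24 - 27) - 1/38841) = 1/((-11*24 - 27) - 1/38841) = 1/((-264 - 27) - 1/38841) = 1/(-291 - 1/38841) = 1/(-11302732/38841) = -38841/11302732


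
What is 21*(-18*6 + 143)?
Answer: 735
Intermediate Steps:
21*(-18*6 + 143) = 21*(-108 + 143) = 21*35 = 735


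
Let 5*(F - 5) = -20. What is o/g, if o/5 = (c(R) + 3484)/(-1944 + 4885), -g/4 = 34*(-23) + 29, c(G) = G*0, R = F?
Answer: 4355/2214573 ≈ 0.0019665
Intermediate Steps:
F = 1 (F = 5 + (⅕)*(-20) = 5 - 4 = 1)
R = 1
c(G) = 0
g = 3012 (g = -4*(34*(-23) + 29) = -4*(-782 + 29) = -4*(-753) = 3012)
o = 17420/2941 (o = 5*((0 + 3484)/(-1944 + 4885)) = 5*(3484/2941) = 17420/2941 ≈ 5.9232)
o/g = (17420/2941)/3012 = (17420/2941)*(1/3012) = 4355/2214573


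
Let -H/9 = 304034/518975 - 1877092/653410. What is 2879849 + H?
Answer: 97657372460301559/33910345475 ≈ 2.8799e+6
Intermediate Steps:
H = 697954468284/33910345475 (H = -9*(304034/518975 - 1877092/653410) = -9*(304034*(1/518975) - 1877092*1/653410) = -9*(304034/518975 - 938546/326705) = -9*(-77550496476/33910345475) = 697954468284/33910345475 ≈ 20.582)
2879849 + H = 2879849 + 697954468284/33910345475 = 97657372460301559/33910345475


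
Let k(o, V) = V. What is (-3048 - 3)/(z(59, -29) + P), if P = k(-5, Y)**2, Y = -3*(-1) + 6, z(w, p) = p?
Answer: -3051/52 ≈ -58.673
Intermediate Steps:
Y = 9 (Y = 3 + 6 = 9)
P = 81 (P = 9**2 = 81)
(-3048 - 3)/(z(59, -29) + P) = (-3048 - 3)/(-29 + 81) = -3051/52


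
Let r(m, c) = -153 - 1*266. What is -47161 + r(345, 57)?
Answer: -47580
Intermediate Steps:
r(m, c) = -419 (r(m, c) = -153 - 266 = -419)
-47161 + r(345, 57) = -47161 - 419 = -47580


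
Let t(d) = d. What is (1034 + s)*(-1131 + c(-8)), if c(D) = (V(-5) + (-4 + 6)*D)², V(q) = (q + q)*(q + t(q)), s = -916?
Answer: 699150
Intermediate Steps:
V(q) = 4*q² (V(q) = (q + q)*(q + q) = (2*q)*(2*q) = 4*q²)
c(D) = (100 + 2*D)² (c(D) = (4*(-5)² + (-4 + 6)*D)² = (4*25 + 2*D)² = (100 + 2*D)²)
(1034 + s)*(-1131 + c(-8)) = (1034 - 916)*(-1131 + 4*(50 - 8)²) = 118*(-1131 + 4*42²) = 118*(-1131 + 4*1764) = 118*(-1131 + 7056) = 118*5925 = 699150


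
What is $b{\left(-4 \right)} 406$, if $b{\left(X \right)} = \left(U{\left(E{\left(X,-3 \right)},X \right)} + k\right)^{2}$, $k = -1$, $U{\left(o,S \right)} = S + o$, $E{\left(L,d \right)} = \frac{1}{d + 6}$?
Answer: $\frac{79576}{9} \approx 8841.8$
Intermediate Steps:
$E{\left(L,d \right)} = \frac{1}{6 + d}$
$b{\left(X \right)} = \left(- \frac{2}{3} + X\right)^{2}$ ($b{\left(X \right)} = \left(\left(X + \frac{1}{6 - 3}\right) - 1\right)^{2} = \left(\left(X + \frac{1}{3}\right) - 1\right)^{2} = \left(\left(\frac{1}{3} + X\right) - 1\right)^{2} = \left(- \frac{2}{3} + X\right)^{2}$)
$b{\left(-4 \right)} 406 = \frac{\left(-2 + 3 \left(-4\right)\right)^{2}}{9} \cdot 406 = \frac{\left(-2 - 12\right)^{2}}{9} \cdot 406 = \frac{\left(-14\right)^{2}}{9} \cdot 406 = \frac{1}{9} \cdot 196 \cdot 406 = \frac{196}{9} \cdot 406 = \frac{79576}{9}$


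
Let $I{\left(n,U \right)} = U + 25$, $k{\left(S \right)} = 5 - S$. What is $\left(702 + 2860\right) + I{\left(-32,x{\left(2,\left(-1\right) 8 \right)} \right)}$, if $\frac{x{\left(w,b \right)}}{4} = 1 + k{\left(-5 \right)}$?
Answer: $3631$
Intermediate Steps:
$x{\left(w,b \right)} = 44$ ($x{\left(w,b \right)} = 4 \left(1 + \left(5 - -5\right)\right) = 4 \left(1 + \left(5 + 5\right)\right) = 4 \left(1 + 10\right) = 4 \cdot 11 = 44$)
$I{\left(n,U \right)} = 25 + U$
$\left(702 + 2860\right) + I{\left(-32,x{\left(2,\left(-1\right) 8 \right)} \right)} = \left(702 + 2860\right) + \left(25 + 44\right) = 3562 + 69 = 3631$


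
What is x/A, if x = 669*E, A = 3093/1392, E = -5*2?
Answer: -3104160/1031 ≈ -3010.8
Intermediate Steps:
E = -10
A = 1031/464 (A = 3093*(1/1392) = 1031/464 ≈ 2.2220)
x = -6690 (x = 669*(-10) = -6690)
x/A = -6690/1031/464 = -6690*464/1031 = -3104160/1031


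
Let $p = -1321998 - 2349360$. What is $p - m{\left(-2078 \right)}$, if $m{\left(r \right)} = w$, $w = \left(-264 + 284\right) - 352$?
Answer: $-3671026$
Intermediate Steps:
$p = -3671358$
$w = -332$ ($w = 20 - 352 = -332$)
$m{\left(r \right)} = -332$
$p - m{\left(-2078 \right)} = -3671358 - -332 = -3671358 + 332 = -3671026$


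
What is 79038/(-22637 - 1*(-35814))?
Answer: 79038/13177 ≈ 5.9982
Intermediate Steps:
79038/(-22637 - 1*(-35814)) = 79038/(-22637 + 35814) = 79038/13177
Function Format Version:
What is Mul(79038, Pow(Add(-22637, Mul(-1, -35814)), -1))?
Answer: Rational(79038, 13177) ≈ 5.9982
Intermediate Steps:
Mul(79038, Pow(Add(-22637, Mul(-1, -35814)), -1)) = Mul(79038, Pow(Add(-22637, 35814), -1)) = Mul(79038, Pow(13177, -1)) = Mul(79038, Rational(1, 13177)) = Rational(79038, 13177)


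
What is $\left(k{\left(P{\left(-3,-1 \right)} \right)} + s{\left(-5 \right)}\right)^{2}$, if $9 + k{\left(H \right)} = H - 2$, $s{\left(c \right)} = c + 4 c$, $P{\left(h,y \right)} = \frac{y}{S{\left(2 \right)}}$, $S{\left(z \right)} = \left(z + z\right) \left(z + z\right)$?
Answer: $\frac{332929}{256} \approx 1300.5$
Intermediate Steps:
$S{\left(z \right)} = 4 z^{2}$ ($S{\left(z \right)} = 2 z 2 z = 4 z^{2}$)
$P{\left(h,y \right)} = \frac{y}{16}$ ($P{\left(h,y \right)} = \frac{y}{4 \cdot 2^{2}} = \frac{y}{4 \cdot 4} = \frac{y}{16}$)
$s{\left(c \right)} = 5 c$
$k{\left(H \right)} = -11 + H$ ($k{\left(H \right)} = -9 + \left(H - 2\right) = -9 + \left(-2 + H\right) = -11 + H$)
$\left(k{\left(P{\left(-3,-1 \right)} \right)} + s{\left(-5 \right)}\right)^{2} = \left(\left(-11 + \frac{1}{16} \left(-1\right)\right) + 5 \left(-5\right)\right)^{2} = \left(\left(-11 - \frac{1}{16}\right) - 25\right)^{2} = \left(- \frac{177}{16} - 25\right)^{2} = \left(- \frac{577}{16}\right)^{2} = \frac{332929}{256}$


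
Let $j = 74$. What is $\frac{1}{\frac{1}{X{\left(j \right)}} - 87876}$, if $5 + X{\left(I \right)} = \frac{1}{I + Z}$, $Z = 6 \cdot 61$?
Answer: $- \frac{2199}{193239764} \approx -1.138 \cdot 10^{-5}$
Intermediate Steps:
$Z = 366$
$X{\left(I \right)} = -5 + \frac{1}{366 + I}$ ($X{\left(I \right)} = -5 + \frac{1}{I + 366} = -5 + \frac{1}{366 + I}$)
$\frac{1}{\frac{1}{X{\left(j \right)}} - 87876} = \frac{1}{\frac{1}{\frac{1}{366 + 74} \left(-1829 - 370\right)} - 87876} = \frac{1}{\frac{1}{\frac{1}{440} \left(-1829 - 370\right)} - 87876} = \frac{1}{\frac{1}{\frac{1}{440} \left(-2199\right)} - 87876} = \frac{1}{\frac{1}{- \frac{2199}{440}} - 87876} = \frac{1}{- \frac{440}{2199} - 87876} = \frac{1}{- \frac{193239764}{2199}} = - \frac{2199}{193239764}$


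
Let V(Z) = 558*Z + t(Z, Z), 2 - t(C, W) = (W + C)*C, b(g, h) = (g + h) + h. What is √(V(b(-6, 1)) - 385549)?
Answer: I*√387811 ≈ 622.75*I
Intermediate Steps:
b(g, h) = g + 2*h
t(C, W) = 2 - C*(C + W) (t(C, W) = 2 - (W + C)*C = 2 - (C + W)*C = 2 - C*(C + W))
V(Z) = 2 - 2*Z² + 558*Z (V(Z) = 558*Z + (2 - Z² - Z*Z) = 558*Z + (2 - Z² - Z²) = 558*Z + (2 - 2*Z²) = 2 - 2*Z² + 558*Z)
√(V(b(-6, 1)) - 385549) = √((2 - 2*(-6 + 2*1)² + 558*(-6 + 2*1)) - 385549) = √((2 - 2*(-6 + 2)² + 558*(-6 + 2)) - 385549) = √((2 - 2*(-4)² + 558*(-4)) - 385549) = √((2 - 2*16 - 2232) - 385549) = √((2 - 32 - 2232) - 385549) = √(-2262 - 385549) = √(-387811) = I*√387811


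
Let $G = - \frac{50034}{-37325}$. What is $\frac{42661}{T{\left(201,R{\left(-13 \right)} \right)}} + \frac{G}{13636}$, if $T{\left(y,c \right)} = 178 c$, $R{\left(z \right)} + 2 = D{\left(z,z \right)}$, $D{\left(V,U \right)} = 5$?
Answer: $\frac{2714115890482}{33973326975} \approx 79.89$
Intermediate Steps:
$R{\left(z \right)} = 3$ ($R{\left(z \right)} = -2 + 5 = 3$)
$G = \frac{50034}{37325}$ ($G = \left(-50034\right) \left(- \frac{1}{37325}\right) = \frac{50034}{37325} \approx 1.3405$)
$\frac{42661}{T{\left(201,R{\left(-13 \right)} \right)}} + \frac{G}{13636} = \frac{42661}{178 \cdot 3} + \frac{50034}{37325 \cdot 13636} = \frac{42661}{534} + \frac{50034}{37325} \cdot \frac{1}{13636} = 42661 \cdot \frac{1}{534} + \frac{25017}{254481850} = \frac{42661}{534} + \frac{25017}{254481850} = \frac{2714115890482}{33973326975}$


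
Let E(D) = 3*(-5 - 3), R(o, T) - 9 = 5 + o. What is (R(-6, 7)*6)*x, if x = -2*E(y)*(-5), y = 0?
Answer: -11520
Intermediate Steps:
R(o, T) = 14 + o (R(o, T) = 9 + (5 + o) = 14 + o)
E(D) = -24 (E(D) = 3*(-8) = -24)
x = -240 (x = -2*(-24)*(-5) = 48*(-5) = -240)
(R(-6, 7)*6)*x = ((14 - 6)*6)*(-240) = (8*6)*(-240) = 48*(-240) = -11520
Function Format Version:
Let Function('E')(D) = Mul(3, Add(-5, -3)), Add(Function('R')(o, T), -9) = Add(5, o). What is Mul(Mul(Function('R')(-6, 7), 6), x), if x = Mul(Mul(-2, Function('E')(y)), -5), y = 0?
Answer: -11520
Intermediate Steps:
Function('R')(o, T) = Add(14, o) (Function('R')(o, T) = Add(9, Add(5, o)) = Add(14, o))
Function('E')(D) = -24 (Function('E')(D) = Mul(3, -8) = -24)
x = -240 (x = Mul(Mul(-2, -24), -5) = Mul(48, -5) = -240)
Mul(Mul(Function('R')(-6, 7), 6), x) = Mul(Mul(Add(14, -6), 6), -240) = Mul(Mul(8, 6), -240) = Mul(48, -240) = -11520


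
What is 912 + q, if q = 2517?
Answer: 3429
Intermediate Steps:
912 + q = 912 + 2517 = 3429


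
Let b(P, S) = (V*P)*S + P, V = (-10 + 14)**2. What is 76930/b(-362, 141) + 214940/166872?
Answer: 20346978125/17042512206 ≈ 1.1939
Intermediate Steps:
V = 16 (V = 4**2 = 16)
b(P, S) = P + 16*P*S (b(P, S) = (16*P)*S + P = 16*P*S + P = P + 16*P*S)
76930/b(-362, 141) + 214940/166872 = 76930/((-362*(1 + 16*141))) + 214940/166872 = 76930/((-362*(1 + 2256))) + 214940*(1/166872) = 76930/((-362*2257)) + 53735/41718 = 76930/(-817034) + 53735/41718 = 76930*(-1/817034) + 53735/41718 = -38465/408517 + 53735/41718 = 20346978125/17042512206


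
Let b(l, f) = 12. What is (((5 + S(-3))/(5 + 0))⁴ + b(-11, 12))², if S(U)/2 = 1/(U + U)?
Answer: 417207479056/2562890625 ≈ 162.79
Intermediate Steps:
S(U) = 1/U (S(U) = 2/(U + U) = 2/((2*U)) = 2*(1/(2*U)) = 1/U)
(((5 + S(-3))/(5 + 0))⁴ + b(-11, 12))² = (((5 + 1/(-3))/(5 + 0))⁴ + 12)² = (((5 - ⅓)/5)⁴ + 12)² = (((14/3)*(⅕))⁴ + 12)² = ((14/15)⁴ + 12)² = (38416/50625 + 12)² = (645916/50625)² = 417207479056/2562890625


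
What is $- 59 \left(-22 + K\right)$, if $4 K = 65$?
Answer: $\frac{1357}{4} \approx 339.25$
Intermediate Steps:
$K = \frac{65}{4}$ ($K = \frac{1}{4} \cdot 65 = \frac{65}{4} \approx 16.25$)
$- 59 \left(-22 + K\right) = - 59 \left(-22 + \frac{65}{4}\right) = \left(-59\right) \left(- \frac{23}{4}\right) = \frac{1357}{4}$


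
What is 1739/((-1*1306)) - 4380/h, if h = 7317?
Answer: -6148181/3185334 ≈ -1.9302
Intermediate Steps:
1739/((-1*1306)) - 4380/h = 1739/((-1*1306)) - 4380/7317 = 1739/(-1306) - 4380*1/7317 = 1739*(-1/1306) - 1460/2439 = -1739/1306 - 1460/2439 = -6148181/3185334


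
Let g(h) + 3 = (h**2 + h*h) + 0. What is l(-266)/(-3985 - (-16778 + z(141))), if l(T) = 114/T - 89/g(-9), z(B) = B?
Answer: -275/3520419 ≈ -7.8116e-5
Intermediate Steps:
g(h) = -3 + 2*h**2 (g(h) = -3 + ((h**2 + h*h) + 0) = -3 + ((h**2 + h**2) + 0) = -3 + (2*h**2 + 0) = -3 + 2*h**2)
l(T) = -89/159 + 114/T (l(T) = 114/T - 89/(-3 + 2*(-9)**2) = 114/T - 89/(-3 + 2*81) = 114/T - 89/(-3 + 162) = 114/T - 89/159 = -89/159 + 114/T)
l(-266)/(-3985 - (-16778 + z(141))) = (-89/159 + 114/(-266))/(-3985 - (-16778 + 141)) = (-89/159 + 114*(-1/266))/(-3985 - 1*(-16637)) = (-89/159 - 3/7)/(-3985 + 16637) = -1100/1113/12652 = -1100/1113*1/12652 = -275/3520419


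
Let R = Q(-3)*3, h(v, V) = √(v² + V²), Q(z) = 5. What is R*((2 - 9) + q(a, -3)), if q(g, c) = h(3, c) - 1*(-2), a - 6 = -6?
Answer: -75 + 45*√2 ≈ -11.360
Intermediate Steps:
a = 0 (a = 6 - 6 = 0)
h(v, V) = √(V² + v²)
q(g, c) = 2 + √(9 + c²) (q(g, c) = √(c² + 3²) - 1*(-2) = √(c² + 9) + 2 = √(9 + c²) + 2 = 2 + √(9 + c²))
R = 15 (R = 5*3 = 15)
R*((2 - 9) + q(a, -3)) = 15*((2 - 9) + (2 + √(9 + (-3)²))) = 15*(-7 + (2 + √(9 + 9))) = 15*(-7 + (2 + √18)) = 15*(-7 + (2 + 3*√2)) = 15*(-5 + 3*√2) = -75 + 45*√2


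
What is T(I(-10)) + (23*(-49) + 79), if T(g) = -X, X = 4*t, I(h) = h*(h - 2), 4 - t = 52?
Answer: -856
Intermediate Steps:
t = -48 (t = 4 - 1*52 = 4 - 52 = -48)
I(h) = h*(-2 + h)
X = -192 (X = 4*(-48) = -192)
T(g) = 192 (T(g) = -1*(-192) = 192)
T(I(-10)) + (23*(-49) + 79) = 192 + (23*(-49) + 79) = 192 + (-1127 + 79) = 192 - 1048 = -856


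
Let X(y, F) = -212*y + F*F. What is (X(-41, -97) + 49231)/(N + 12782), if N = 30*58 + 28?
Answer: 11222/2425 ≈ 4.6276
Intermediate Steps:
X(y, F) = F**2 - 212*y (X(y, F) = -212*y + F**2 = F**2 - 212*y)
N = 1768 (N = 1740 + 28 = 1768)
(X(-41, -97) + 49231)/(N + 12782) = (((-97)**2 - 212*(-41)) + 49231)/(1768 + 12782) = ((9409 + 8692) + 49231)/14550 = (18101 + 49231)*(1/14550) = 67332*(1/14550) = 11222/2425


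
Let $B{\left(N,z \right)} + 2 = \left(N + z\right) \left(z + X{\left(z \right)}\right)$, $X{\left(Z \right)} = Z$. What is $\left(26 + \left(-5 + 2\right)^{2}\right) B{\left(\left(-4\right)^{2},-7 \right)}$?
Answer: $-4480$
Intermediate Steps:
$B{\left(N,z \right)} = -2 + 2 z \left(N + z\right)$ ($B{\left(N,z \right)} = -2 + \left(N + z\right) \left(z + z\right) = -2 + \left(N + z\right) 2 z = -2 + 2 z \left(N + z\right)$)
$\left(26 + \left(-5 + 2\right)^{2}\right) B{\left(\left(-4\right)^{2},-7 \right)} = \left(26 + \left(-5 + 2\right)^{2}\right) \left(-2 + 2 \left(-7\right)^{2} + 2 \left(-4\right)^{2} \left(-7\right)\right) = \left(26 + \left(-3\right)^{2}\right) \left(-2 + 2 \cdot 49 + 2 \cdot 16 \left(-7\right)\right) = \left(26 + 9\right) \left(-2 + 98 - 224\right) = 35 \left(-128\right) = -4480$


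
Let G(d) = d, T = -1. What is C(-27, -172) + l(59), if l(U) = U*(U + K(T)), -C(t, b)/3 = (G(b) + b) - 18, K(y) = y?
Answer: 4508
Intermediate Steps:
C(t, b) = 54 - 6*b (C(t, b) = -3*((b + b) - 18) = -3*(2*b - 18) = -3*(-18 + 2*b) = 54 - 6*b)
l(U) = U*(-1 + U) (l(U) = U*(U - 1) = U*(-1 + U))
C(-27, -172) + l(59) = (54 - 6*(-172)) + 59*(-1 + 59) = (54 + 1032) + 59*58 = 1086 + 3422 = 4508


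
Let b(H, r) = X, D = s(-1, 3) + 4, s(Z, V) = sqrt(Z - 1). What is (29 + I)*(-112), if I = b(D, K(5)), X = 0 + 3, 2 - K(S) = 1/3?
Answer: -3584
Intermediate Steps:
K(S) = 5/3 (K(S) = 2 - 1/3 = 5/3)
s(Z, V) = sqrt(-1 + Z)
X = 3
D = 4 + I*sqrt(2) (D = sqrt(-1 - 1) + 4 = sqrt(-2) + 4 = I*sqrt(2) + 4 = 4 + I*sqrt(2) ≈ 4.0 + 1.4142*I)
b(H, r) = 3
I = 3
(29 + I)*(-112) = (29 + 3)*(-112) = 32*(-112) = -3584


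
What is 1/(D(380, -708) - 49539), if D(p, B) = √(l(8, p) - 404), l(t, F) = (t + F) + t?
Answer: -49539/2454112529 - 2*I*√2/2454112529 ≈ -2.0186e-5 - 1.1525e-9*I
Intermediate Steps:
l(t, F) = F + 2*t (l(t, F) = (F + t) + t = F + 2*t)
D(p, B) = √(-388 + p) (D(p, B) = √((p + 2*8) - 404) = √((p + 16) - 404) = √((16 + p) - 404) = √(-388 + p))
1/(D(380, -708) - 49539) = 1/(√(-388 + 380) - 49539) = 1/(√(-8) - 49539) = 1/(2*I*√2 - 49539) = 1/(-49539 + 2*I*√2)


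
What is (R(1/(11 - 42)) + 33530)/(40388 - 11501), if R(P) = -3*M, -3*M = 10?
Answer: 11180/9629 ≈ 1.1611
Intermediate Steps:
M = -10/3 (M = -⅓*10 = -10/3 ≈ -3.3333)
R(P) = 10 (R(P) = -3*(-10/3) = 10)
(R(1/(11 - 42)) + 33530)/(40388 - 11501) = (10 + 33530)/(40388 - 11501) = 33540/28887 = 33540*(1/28887) = 11180/9629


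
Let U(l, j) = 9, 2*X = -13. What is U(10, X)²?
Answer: 81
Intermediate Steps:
X = -13/2 (X = (½)*(-13) = -13/2 ≈ -6.5000)
U(10, X)² = 9² = 81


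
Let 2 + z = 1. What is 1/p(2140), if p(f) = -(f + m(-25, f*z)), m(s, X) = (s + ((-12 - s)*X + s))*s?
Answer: -1/698890 ≈ -1.4308e-6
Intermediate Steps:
z = -1 (z = -2 + 1 = -1)
m(s, X) = s*(2*s + X*(-12 - s)) (m(s, X) = (s + (X*(-12 - s) + s))*s = (s + (s + X*(-12 - s)))*s = (2*s + X*(-12 - s))*s = s*(2*s + X*(-12 - s)))
p(f) = -1250 - 326*f (p(f) = -(f - 25*(-12*f*(-1) + 2*(-25) - 1*f*(-1)*(-25))) = -(f - 25*(-(-12)*f - 50 - 1*(-f)*(-25))) = -(f - 25*(12*f - 50 - 25*f)) = -(f - 25*(-50 - 13*f)) = -(f + (1250 + 325*f)) = -(1250 + 326*f) = -1250 - 326*f)
1/p(2140) = 1/(-1250 - 326*2140) = 1/(-1250 - 697640) = 1/(-698890) = -1/698890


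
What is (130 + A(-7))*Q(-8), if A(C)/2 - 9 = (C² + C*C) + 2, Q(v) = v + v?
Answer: -5568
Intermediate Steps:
Q(v) = 2*v
A(C) = 22 + 4*C² (A(C) = 18 + 2*((C² + C*C) + 2) = 18 + 2*((C² + C²) + 2) = 18 + 2*(2*C² + 2) = 18 + 2*(2 + 2*C²) = 18 + (4 + 4*C²) = 22 + 4*C²)
(130 + A(-7))*Q(-8) = (130 + (22 + 4*(-7)²))*(2*(-8)) = (130 + (22 + 4*49))*(-16) = (130 + (22 + 196))*(-16) = (130 + 218)*(-16) = 348*(-16) = -5568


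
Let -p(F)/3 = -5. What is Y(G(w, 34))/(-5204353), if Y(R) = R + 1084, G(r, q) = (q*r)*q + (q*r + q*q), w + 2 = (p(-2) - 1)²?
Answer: -33300/743479 ≈ -0.044789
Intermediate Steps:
p(F) = 15 (p(F) = -3*(-5) = 15)
w = 194 (w = -2 + (15 - 1)² = -2 + 14² = -2 + 196 = 194)
G(r, q) = q² + q*r + r*q² (G(r, q) = r*q² + (q*r + q²) = r*q² + (q² + q*r) = q² + q*r + r*q²)
Y(R) = 1084 + R
Y(G(w, 34))/(-5204353) = (1084 + 34*(34 + 194 + 34*194))/(-5204353) = (1084 + 34*(34 + 194 + 6596))*(-1/5204353) = (1084 + 34*6824)*(-1/5204353) = (1084 + 232016)*(-1/5204353) = 233100*(-1/5204353) = -33300/743479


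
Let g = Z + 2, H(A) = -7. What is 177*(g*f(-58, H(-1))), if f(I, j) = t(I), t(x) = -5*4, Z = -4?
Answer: 7080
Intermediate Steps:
t(x) = -20
f(I, j) = -20
g = -2 (g = -4 + 2 = -2)
177*(g*f(-58, H(-1))) = 177*(-2*(-20)) = 177*40 = 7080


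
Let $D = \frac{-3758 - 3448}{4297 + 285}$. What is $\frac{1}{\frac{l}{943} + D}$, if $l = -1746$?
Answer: $- \frac{2160413}{7397715} \approx -0.29204$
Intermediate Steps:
$D = - \frac{3603}{2291}$ ($D = - \frac{7206}{4582} = \left(-7206\right) \frac{1}{4582} = - \frac{3603}{2291} \approx -1.5727$)
$\frac{1}{\frac{l}{943} + D} = \frac{1}{- \frac{1746}{943} - \frac{3603}{2291}} = \frac{1}{- \frac{7397715}{2160413}} = - \frac{2160413}{7397715}$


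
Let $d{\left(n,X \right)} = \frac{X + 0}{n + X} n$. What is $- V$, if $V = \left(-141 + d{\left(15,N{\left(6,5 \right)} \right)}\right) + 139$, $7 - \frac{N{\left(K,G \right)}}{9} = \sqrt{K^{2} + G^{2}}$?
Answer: $\frac{299}{127} + \frac{225 \sqrt{61}}{127} \approx 16.191$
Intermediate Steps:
$N{\left(K,G \right)} = 63 - 9 \sqrt{G^{2} + K^{2}}$ ($N{\left(K,G \right)} = 63 - 9 \sqrt{K^{2} + G^{2}} = 63 - 9 \sqrt{G^{2} + K^{2}}$)
$d{\left(n,X \right)} = \frac{X n}{X + n}$ ($d{\left(n,X \right)} = \frac{X}{X + n} n = \frac{X n}{X + n}$)
$V = -2 + \frac{15 \left(63 - 9 \sqrt{61}\right)}{78 - 9 \sqrt{61}}$ ($V = \left(-141 + \left(63 - 9 \sqrt{5^{2} + 6^{2}}\right) 15 \frac{1}{\left(63 - 9 \sqrt{5^{2} + 6^{2}}\right) + 15}\right) + 139 = \left(-141 + \left(63 - 9 \sqrt{25 + 36}\right) 15 \frac{1}{\left(63 - 9 \sqrt{25 + 36}\right) + 15}\right) + 139 = \left(-141 + \left(63 - 9 \sqrt{61}\right) 15 \frac{1}{\left(63 - 9 \sqrt{61}\right) + 15}\right) + 139 = \left(-141 + \left(63 - 9 \sqrt{61}\right) 15 \frac{1}{78 - 9 \sqrt{61}}\right) + 139 = \left(-141 + \frac{15 \left(63 - 9 \sqrt{61}\right)}{78 - 9 \sqrt{61}}\right) + 139 = -2 + \frac{15 \left(63 - 9 \sqrt{61}\right)}{78 - 9 \sqrt{61}} \approx -16.191$)
$- V = - (- \frac{299}{127} - \frac{225 \sqrt{61}}{127}) = \frac{299}{127} + \frac{225 \sqrt{61}}{127}$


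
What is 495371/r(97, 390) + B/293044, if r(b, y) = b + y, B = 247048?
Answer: 36321452925/35678107 ≈ 1018.0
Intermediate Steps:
495371/r(97, 390) + B/293044 = 495371/(97 + 390) + 247048/293044 = 495371/487 + 247048*(1/293044) = 495371*(1/487) + 61762/73261 = 495371/487 + 61762/73261 = 36321452925/35678107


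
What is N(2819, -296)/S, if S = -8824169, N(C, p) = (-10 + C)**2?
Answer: -7890481/8824169 ≈ -0.89419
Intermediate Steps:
N(2819, -296)/S = (-10 + 2819)**2/(-8824169) = 2809**2*(-1/8824169) = 7890481*(-1/8824169) = -7890481/8824169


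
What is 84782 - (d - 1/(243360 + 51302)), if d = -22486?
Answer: 31607803417/294662 ≈ 1.0727e+5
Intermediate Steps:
84782 - (d - 1/(243360 + 51302)) = 84782 - (-22486 - 1/(243360 + 51302)) = 84782 - (-22486 - 1/294662) = 84782 - 1*(-6625769733/294662) = 84782 + 6625769733/294662 = 31607803417/294662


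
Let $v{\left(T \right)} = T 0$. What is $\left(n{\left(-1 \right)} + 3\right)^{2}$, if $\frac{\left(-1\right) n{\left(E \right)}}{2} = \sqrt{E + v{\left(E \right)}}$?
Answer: $5 - 12 i \approx 5.0 - 12.0 i$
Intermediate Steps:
$v{\left(T \right)} = 0$
$n{\left(E \right)} = - 2 \sqrt{E}$ ($n{\left(E \right)} = - 2 \sqrt{E + 0} = - 2 \sqrt{E}$)
$\left(n{\left(-1 \right)} + 3\right)^{2} = \left(- 2 \sqrt{-1} + 3\right)^{2} = \left(- 2 i + 3\right)^{2} = \left(3 - 2 i\right)^{2}$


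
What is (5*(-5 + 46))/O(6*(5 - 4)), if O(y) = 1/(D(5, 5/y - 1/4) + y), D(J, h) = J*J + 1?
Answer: 6560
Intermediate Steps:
D(J, h) = 1 + J**2 (D(J, h) = J**2 + 1 = 1 + J**2)
O(y) = 1/(26 + y) (O(y) = 1/((1 + 5**2) + y) = 1/((1 + 25) + y) = 1/(26 + y))
(5*(-5 + 46))/O(6*(5 - 4)) = (5*(-5 + 46))/(1/(26 + 6*(5 - 4))) = (5*41)/(1/(26 + 6*1)) = 205/(1/(26 + 6)) = 205/(1/32) = 205*32 = 6560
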